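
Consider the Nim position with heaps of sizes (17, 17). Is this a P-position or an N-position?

Compute the nim-sum pairwise:
17 ⊕ 17 = 0
The nim-sum is 0, so this is a P-position: the player to move is in a losing position under optimal play.

P-position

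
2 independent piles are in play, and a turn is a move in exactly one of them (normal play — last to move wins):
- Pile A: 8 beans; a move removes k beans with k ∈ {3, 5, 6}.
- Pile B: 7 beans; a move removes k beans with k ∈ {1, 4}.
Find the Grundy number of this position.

2

Build the Grundy sequence for pile A with g(k) = mex{g(k−s) : s ∈ {3, 5, 6}, s ≤ k}:
k:     0  1  2  3  4  5  6  7  8
g(k):  0  0  0  1  1  1  2  2  2
So g(8) = 2.
Build the Grundy sequence for pile B with g(k) = mex{g(k−s) : s ∈ {1, 4}, s ≤ k}:
g(0) = mex{} = 0
g(1) = mex{0} = 1
g(2) = mex{1} = 0
g(3) = mex{0} = 1
g(4) = mex{0,1} = 2
g(5) = mex{1,2} = 0
g(6) = mex{0} = 1
g(7) = mex{1} = 0
So g(7) = 0.
The value of a disjunctive sum is the nim-sum of the parts.
Combined value = 2 XOR 0 = 2.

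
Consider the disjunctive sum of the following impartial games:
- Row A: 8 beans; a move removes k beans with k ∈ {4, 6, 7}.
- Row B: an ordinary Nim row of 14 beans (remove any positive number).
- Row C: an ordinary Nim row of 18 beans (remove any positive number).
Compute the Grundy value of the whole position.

30

Grundy values for row A (subtraction set {4, 6, 7}):
k:     0  1  2  3  4  5  6  7  8
g(k):  0  0  0  0  1  1  1  1  2
So g(8) = 2.
Row B is a plain Nim row of size 14, so its Grundy value is 14.
Row C is a plain Nim row of size 18, so its Grundy value is 18.
The value of a disjunctive sum is the nim-sum of the parts.
Combined value = 2 ⊕ 14 ⊕ 18 = 30.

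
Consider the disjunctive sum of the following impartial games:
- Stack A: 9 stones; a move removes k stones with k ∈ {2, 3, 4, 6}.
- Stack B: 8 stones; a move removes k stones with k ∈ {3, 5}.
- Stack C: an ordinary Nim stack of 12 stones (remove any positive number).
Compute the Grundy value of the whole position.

For stack A, compute g(0), g(1), … with moves {2, 3, 4, 6}:
k:     0  1  2  3  4  5  6  7  8  9
g(k):  0  0  1  1  2  2  3  3  0  0
So g(9) = 0.
For stack B, compute g(0), g(1), … with moves {3, 5}:
k:     0  1  2  3  4  5  6  7  8
g(k):  0  0  0  1  1  1  2  2  0
So g(8) = 0.
Stack C is a plain Nim stack of size 12, so its Grundy value is 12.
The value of a disjunctive sum is the nim-sum of the parts.
Combined value = 0 ⊕ 0 ⊕ 12 = 12.

12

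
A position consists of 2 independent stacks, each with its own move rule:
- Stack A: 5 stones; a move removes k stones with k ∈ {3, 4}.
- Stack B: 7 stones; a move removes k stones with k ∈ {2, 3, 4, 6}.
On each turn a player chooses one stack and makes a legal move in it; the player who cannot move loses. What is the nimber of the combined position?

Grundy values for stack A (subtraction set {3, 4}):
k:     0  1  2  3  4  5
g(k):  0  0  0  1  1  1
So g(5) = 1.
Build the Grundy sequence for stack B with g(k) = mex{g(k−s) : s ∈ {2, 3, 4, 6}, s ≤ k}:
g(0) = mex{} = 0
g(1) = mex{} = 0
g(2) = mex{0} = 1
g(3) = mex{0} = 1
g(4) = mex{0,1} = 2
g(5) = mex{0,1} = 2
g(6) = mex{0,1,2} = 3
g(7) = mex{0,1,2} = 3
So g(7) = 3.
By the Sprague-Grundy theorem, the Grundy value of a sum of independent games is the XOR of the component values.
Combined value = 1 ⊕ 3 = 2.

2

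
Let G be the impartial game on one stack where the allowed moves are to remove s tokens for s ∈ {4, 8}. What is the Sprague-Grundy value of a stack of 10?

2

Grundy values for subtraction set {4, 8}:
g(0) = mex{} = 0
g(1) = mex{} = 0
g(2) = mex{} = 0
g(3) = mex{} = 0
g(4) = mex{0} = 1
g(5) = mex{0} = 1
g(6) = mex{0} = 1
g(7) = mex{0} = 1
g(8) = mex{0,1} = 2
g(9) = mex{0,1} = 2
g(10) = mex{0,1} = 2
So g(10) = 2.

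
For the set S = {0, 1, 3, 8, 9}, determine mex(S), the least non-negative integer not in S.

2

The values 0, 1 are all present; 2 is the first non-negative integer missing from the set.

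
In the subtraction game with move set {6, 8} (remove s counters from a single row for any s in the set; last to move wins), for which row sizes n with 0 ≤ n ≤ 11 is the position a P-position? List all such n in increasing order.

Build the Grundy sequence with g(k) = mex{g(k−s) : s ∈ {6, 8}, s ≤ k}:
g(0) = mex{} = 0
g(1) = mex{} = 0
g(2) = mex{} = 0
g(3) = mex{} = 0
g(4) = mex{} = 0
g(5) = mex{} = 0
g(6) = mex{0} = 1
g(7) = mex{0} = 1
g(8) = mex{0} = 1
g(9) = mex{0} = 1
g(10) = mex{0} = 1
g(11) = mex{0} = 1
The P-positions (g = 0) in 0..11 are 0, 1, 2, 3, 4, 5.

0, 1, 2, 3, 4, 5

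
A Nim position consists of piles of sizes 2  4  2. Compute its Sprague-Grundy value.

Bitwise XOR of the heap sizes:
  010  (2)
  100  (4)
  010  (2)
  ---
  100  (4)

4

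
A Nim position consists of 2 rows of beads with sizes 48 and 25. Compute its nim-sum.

41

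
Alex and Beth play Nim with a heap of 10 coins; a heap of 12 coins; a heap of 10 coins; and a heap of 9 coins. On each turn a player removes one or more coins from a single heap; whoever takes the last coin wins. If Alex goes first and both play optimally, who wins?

Alex wins

Nim-sum: 10 XOR 12 XOR 10 XOR 9 = 5.
The nim-sum is 5 ≠ 0, so this is an N-position: the player to move can win; Alex has a winning move.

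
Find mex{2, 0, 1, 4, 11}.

The values 0, 1, 2 are all present; 3 is the first non-negative integer missing from the set.

3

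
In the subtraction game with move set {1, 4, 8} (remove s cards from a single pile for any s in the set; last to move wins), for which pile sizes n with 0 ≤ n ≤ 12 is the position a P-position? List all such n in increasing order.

0, 2, 5, 7, 12

Build the Grundy sequence with g(k) = mex{g(k−s) : s ∈ {1, 4, 8}, s ≤ k}:
k:     0  1  2  3  4  5  6  7  8  9 10 11 12
g(k):  0  1  0  1  2  0  1  0  1  2  3  2  0
The P-positions (g = 0) in 0..12 are 0, 2, 5, 7, 12.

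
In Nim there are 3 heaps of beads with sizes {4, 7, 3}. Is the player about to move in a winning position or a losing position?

Losing position

Nim-sum: 4 XOR 7 XOR 3 = 0.
The nim-sum is 0, so this is a P-position: the player to move is in a losing position under optimal play.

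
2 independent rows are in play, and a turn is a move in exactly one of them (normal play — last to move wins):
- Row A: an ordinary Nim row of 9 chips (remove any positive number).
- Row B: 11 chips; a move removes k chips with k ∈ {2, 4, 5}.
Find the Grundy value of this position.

11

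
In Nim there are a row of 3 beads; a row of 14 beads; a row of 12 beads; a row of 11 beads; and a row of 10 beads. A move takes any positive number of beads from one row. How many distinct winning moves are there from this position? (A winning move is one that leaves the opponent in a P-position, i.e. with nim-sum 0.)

0

Bitwise XOR of the heap sizes:
  0011  (3)
  1110  (14)
  1100  (12)
  1011  (11)
  1010  (10)
  ----
  0000  (0)
The nim-sum is already 0, so every move leaves a nonzero nim-sum — there are no winning moves.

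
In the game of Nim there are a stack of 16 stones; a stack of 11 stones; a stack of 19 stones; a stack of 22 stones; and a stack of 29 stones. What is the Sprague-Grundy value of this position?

3

Compute the nim-sum pairwise:
16 ⊕ 11 = 27
27 ⊕ 19 = 8
8 ⊕ 22 = 30
30 ⊕ 29 = 3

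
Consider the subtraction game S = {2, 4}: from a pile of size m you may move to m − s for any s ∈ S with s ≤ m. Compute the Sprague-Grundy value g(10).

2

Build the Grundy sequence with g(k) = mex{g(k−s) : s ∈ {2, 4}, s ≤ k}:
k:     0  1  2  3  4  5  6  7  8  9 10
g(k):  0  0  1  1  2  2  0  0  1  1  2
So g(10) = 2.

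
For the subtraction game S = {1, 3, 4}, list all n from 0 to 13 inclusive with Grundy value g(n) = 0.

0, 2, 7, 9

Grundy values for subtraction set {1, 3, 4}:
k:     0  1  2  3  4  5  6  7  8  9 10 11 12 13
g(k):  0  1  0  1  2  3  2  0  1  0  1  2  3  2
The P-positions (g = 0) in 0..13 are 0, 2, 7, 9.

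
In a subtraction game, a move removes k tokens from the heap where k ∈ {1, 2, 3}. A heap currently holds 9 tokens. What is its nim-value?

Compute g(0), g(1), … for moves {1, 2, 3}:
k:     0  1  2  3  4  5  6  7  8  9
g(k):  0  1  2  3  0  1  2  3  0  1
So g(9) = 1.

1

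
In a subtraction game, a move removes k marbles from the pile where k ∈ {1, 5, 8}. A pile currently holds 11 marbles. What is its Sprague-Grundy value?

3

Build the Grundy sequence with g(k) = mex{g(k−s) : s ∈ {1, 5, 8}, s ≤ k}:
g(0) = mex{} = 0
g(1) = mex{0} = 1
g(2) = mex{1} = 0
g(3) = mex{0} = 1
g(4) = mex{1} = 0
g(5) = mex{0} = 1
g(6) = mex{1} = 0
g(7) = mex{0} = 1
g(8) = mex{0,1} = 2
g(9) = mex{0,1,2} = 3
g(10) = mex{0,1,3} = 2
g(11) = mex{0,1,2} = 3
So g(11) = 3.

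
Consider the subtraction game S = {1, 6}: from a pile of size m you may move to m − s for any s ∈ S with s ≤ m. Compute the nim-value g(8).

Build the Grundy sequence with g(k) = mex{g(k−s) : s ∈ {1, 6}, s ≤ k}:
g(0) = mex{} = 0
g(1) = mex{0} = 1
g(2) = mex{1} = 0
g(3) = mex{0} = 1
g(4) = mex{1} = 0
g(5) = mex{0} = 1
g(6) = mex{0,1} = 2
g(7) = mex{1,2} = 0
g(8) = mex{0} = 1
So g(8) = 1.

1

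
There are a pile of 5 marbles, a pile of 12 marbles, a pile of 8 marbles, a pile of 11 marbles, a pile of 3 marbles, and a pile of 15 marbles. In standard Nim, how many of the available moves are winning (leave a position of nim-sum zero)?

Compute the nim-sum pairwise:
5 XOR 12 = 9
9 XOR 8 = 1
1 XOR 11 = 10
10 XOR 3 = 9
9 XOR 15 = 6
The overall nim-sum is X = 6. A pile of size p has a winning move iff p XOR X < p (reduce it to p XOR X).
  5: 5 XOR 6 = 3 < 5 — winning move (to 3).
  12: 12 XOR 6 = 10 < 12 — winning move (to 10).
  8: 8 XOR 6 = 14 ≥ 8 — no move.
  11: 11 XOR 6 = 13 ≥ 11 — no move.
  3: 3 XOR 6 = 5 ≥ 3 — no move.
  15: 15 XOR 6 = 9 < 15 — winning move (to 9).
That gives 3 winning moves.

3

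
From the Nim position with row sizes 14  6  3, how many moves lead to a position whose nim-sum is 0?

1

Nim-sum: 14 ^ 6 ^ 3 = 11.
The overall nim-sum is X = 11. A row of size p has a winning move iff p XOR X < p (reduce it to p XOR X).
  14: 14 XOR 11 = 5 < 14 — winning move (to 5).
  6: 6 XOR 11 = 13 ≥ 6 — no move.
  3: 3 XOR 11 = 8 ≥ 3 — no move.
That gives 1 winning move.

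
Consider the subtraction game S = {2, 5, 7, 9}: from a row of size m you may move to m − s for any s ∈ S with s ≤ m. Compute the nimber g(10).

3

Compute g(0), g(1), … for moves {2, 5, 7, 9}:
k:     0  1  2  3  4  5  6  7  8  9 10
g(k):  0  0  1  1  0  2  1  3  2  2  3
So g(10) = 3.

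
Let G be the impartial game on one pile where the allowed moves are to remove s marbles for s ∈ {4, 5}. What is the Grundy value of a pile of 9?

0

Build the Grundy sequence with g(k) = mex{g(k−s) : s ∈ {4, 5}, s ≤ k}:
g(0) = mex{} = 0
g(1) = mex{} = 0
g(2) = mex{} = 0
g(3) = mex{} = 0
g(4) = mex{0} = 1
g(5) = mex{0} = 1
g(6) = mex{0} = 1
g(7) = mex{0} = 1
g(8) = mex{0,1} = 2
g(9) = mex{1} = 0
So g(9) = 0.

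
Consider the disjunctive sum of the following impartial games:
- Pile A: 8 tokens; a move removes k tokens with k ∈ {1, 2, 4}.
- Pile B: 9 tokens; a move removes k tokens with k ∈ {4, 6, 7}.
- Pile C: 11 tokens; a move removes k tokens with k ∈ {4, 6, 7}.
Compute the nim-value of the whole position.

Build the Grundy sequence for pile A with g(k) = mex{g(k−s) : s ∈ {1, 2, 4}, s ≤ k}:
k:     0  1  2  3  4  5  6  7  8
g(k):  0  1  2  0  1  2  0  1  2
So g(8) = 2.
Grundy values for pile B (subtraction set {4, 6, 7}):
k:     0  1  2  3  4  5  6  7  8  9
g(k):  0  0  0  0  1  1  1  1  2  2
So g(9) = 2.
Grundy values for pile C (subtraction set {4, 6, 7}):
k:     0  1  2  3  4  5  6  7  8  9 10 11
g(k):  0  0  0  0  1  1  1  1  2  2  2  0
So g(11) = 0.
The value of a disjunctive sum is the nim-sum of the parts.
Combined value = 2 XOR 2 XOR 0 = 0.

0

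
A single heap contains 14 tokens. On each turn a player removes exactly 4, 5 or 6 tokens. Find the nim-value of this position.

1

Build the Grundy sequence with g(k) = mex{g(k−s) : s ∈ {4, 5, 6}, s ≤ k}:
k:     0  1  2  3  4  5  6  7  8  9 10 11 12 13 14
g(k):  0  0  0  0  1  1  1  1  2  2  0  0  0  0  1
So g(14) = 1.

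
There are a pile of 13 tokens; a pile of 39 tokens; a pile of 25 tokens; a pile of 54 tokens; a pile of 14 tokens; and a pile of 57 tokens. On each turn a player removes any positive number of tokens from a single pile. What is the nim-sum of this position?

Write each in binary and XOR column by column:
  001101  (13)
  100111  (39)
  011001  (25)
  110110  (54)
  001110  (14)
  111001  (57)
  ------
  110010  (50)

50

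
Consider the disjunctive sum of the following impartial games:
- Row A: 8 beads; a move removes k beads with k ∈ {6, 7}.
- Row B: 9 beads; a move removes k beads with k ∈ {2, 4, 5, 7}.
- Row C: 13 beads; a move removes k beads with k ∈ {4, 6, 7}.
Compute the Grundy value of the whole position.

Grundy values for row A (subtraction set {6, 7}):
k:     0  1  2  3  4  5  6  7  8
g(k):  0  0  0  0  0  0  1  1  1
So g(8) = 1.
Build the Grundy sequence for row B with g(k) = mex{g(k−s) : s ∈ {2, 4, 5, 7}, s ≤ k}:
g(0) = mex{} = 0
g(1) = mex{} = 0
g(2) = mex{0} = 1
g(3) = mex{0} = 1
g(4) = mex{0,1} = 2
g(5) = mex{0,1} = 2
g(6) = mex{0,1,2} = 3
g(7) = mex{0,1,2} = 3
g(8) = mex{0,1,2,3} = 4
g(9) = mex{1,2,3} = 0
So g(9) = 0.
For row C, compute g(0), g(1), … with moves {4, 6, 7}:
g(0) = mex{} = 0
g(1) = mex{} = 0
g(2) = mex{} = 0
g(3) = mex{} = 0
g(4) = mex{0} = 1
g(5) = mex{0} = 1
g(6) = mex{0} = 1
g(7) = mex{0} = 1
g(8) = mex{0,1} = 2
g(9) = mex{0,1} = 2
g(10) = mex{0,1} = 2
g(11) = mex{1} = 0
g(12) = mex{1,2} = 0
g(13) = mex{1,2} = 0
So g(13) = 0.
The value of a disjunctive sum is the nim-sum of the parts.
Combined value = 1 XOR 0 XOR 0 = 1.

1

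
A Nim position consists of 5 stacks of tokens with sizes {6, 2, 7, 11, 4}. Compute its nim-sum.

12

Compute the nim-sum pairwise:
6 ^ 2 = 4
4 ^ 7 = 3
3 ^ 11 = 8
8 ^ 4 = 12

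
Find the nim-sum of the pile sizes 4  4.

0

Bitwise XOR of the heap sizes:
  100  (4)
  100  (4)
  ---
  000  (0)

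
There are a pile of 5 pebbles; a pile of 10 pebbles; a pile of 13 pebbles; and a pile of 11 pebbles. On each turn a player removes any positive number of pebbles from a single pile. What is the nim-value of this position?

Nim-sum: 5 XOR 10 XOR 13 XOR 11 = 9.

9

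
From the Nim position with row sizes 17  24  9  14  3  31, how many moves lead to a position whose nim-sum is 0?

3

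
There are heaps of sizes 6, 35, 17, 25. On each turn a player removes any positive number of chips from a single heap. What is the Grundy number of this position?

45

Nim-sum: 6 ⊕ 35 ⊕ 17 ⊕ 25 = 45.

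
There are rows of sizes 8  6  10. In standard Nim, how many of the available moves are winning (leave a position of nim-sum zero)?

1

Compute the nim-sum pairwise:
8 ⊕ 6 = 14
14 ⊕ 10 = 4
The overall nim-sum is X = 4. A row of size p has a winning move iff p XOR X < p (reduce it to p XOR X).
  8: 8 XOR 4 = 12 ≥ 8 — no move.
  6: 6 XOR 4 = 2 < 6 — winning move (to 2).
  10: 10 XOR 4 = 14 ≥ 10 — no move.
That gives 1 winning move.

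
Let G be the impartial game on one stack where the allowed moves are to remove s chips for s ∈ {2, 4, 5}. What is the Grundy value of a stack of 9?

Compute g(0), g(1), … for moves {2, 4, 5}:
k:     0  1  2  3  4  5  6  7  8  9
g(k):  0  0  1  1  2  2  3  0  0  1
So g(9) = 1.

1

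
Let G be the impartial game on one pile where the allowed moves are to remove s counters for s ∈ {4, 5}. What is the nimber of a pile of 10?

Build the Grundy sequence with g(k) = mex{g(k−s) : s ∈ {4, 5}, s ≤ k}:
g(0) = mex{} = 0
g(1) = mex{} = 0
g(2) = mex{} = 0
g(3) = mex{} = 0
g(4) = mex{0} = 1
g(5) = mex{0} = 1
g(6) = mex{0} = 1
g(7) = mex{0} = 1
g(8) = mex{0,1} = 2
g(9) = mex{1} = 0
g(10) = mex{1} = 0
So g(10) = 0.

0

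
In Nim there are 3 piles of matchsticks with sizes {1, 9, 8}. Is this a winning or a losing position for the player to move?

Losing position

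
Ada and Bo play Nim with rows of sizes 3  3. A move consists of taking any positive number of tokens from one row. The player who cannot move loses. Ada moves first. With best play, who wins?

Bo wins

Nim-sum: 3 XOR 3 = 0.
The nim-sum is 0, so this is a P-position: the player to move is in a losing position under optimal play; Ada is about to move from it and so loses — Bo wins.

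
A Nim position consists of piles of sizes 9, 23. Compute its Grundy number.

Nim-sum: 9 ^ 23 = 30.

30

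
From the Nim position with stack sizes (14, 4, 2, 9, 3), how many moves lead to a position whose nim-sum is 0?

3

Compute the nim-sum pairwise:
14 ^ 4 = 10
10 ^ 2 = 8
8 ^ 9 = 1
1 ^ 3 = 2
The overall nim-sum is X = 2. A stack of size p has a winning move iff p XOR X < p (reduce it to p XOR X).
  14: 14 XOR 2 = 12 < 14 — winning move (to 12).
  4: 4 XOR 2 = 6 ≥ 4 — no move.
  2: 2 XOR 2 = 0 < 2 — winning move (to 0).
  9: 9 XOR 2 = 11 ≥ 9 — no move.
  3: 3 XOR 2 = 1 < 3 — winning move (to 1).
That gives 3 winning moves.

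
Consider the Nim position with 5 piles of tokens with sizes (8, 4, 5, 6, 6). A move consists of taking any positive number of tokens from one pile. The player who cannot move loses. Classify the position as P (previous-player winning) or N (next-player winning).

N-position

Compute the nim-sum pairwise:
8 ^ 4 = 12
12 ^ 5 = 9
9 ^ 6 = 15
15 ^ 6 = 9
The nim-sum is 9 ≠ 0, so this is an N-position: the player to move can win.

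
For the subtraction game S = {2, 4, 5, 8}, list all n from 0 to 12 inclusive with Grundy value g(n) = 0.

Compute g(0), g(1), … for moves {2, 4, 5, 8}:
k:     0  1  2  3  4  5  6  7  8  9 10 11 12
g(k):  0  0  1  1  2  2  3  0  4  1  0  2  1
The P-positions (g = 0) in 0..12 are 0, 1, 7, 10.

0, 1, 7, 10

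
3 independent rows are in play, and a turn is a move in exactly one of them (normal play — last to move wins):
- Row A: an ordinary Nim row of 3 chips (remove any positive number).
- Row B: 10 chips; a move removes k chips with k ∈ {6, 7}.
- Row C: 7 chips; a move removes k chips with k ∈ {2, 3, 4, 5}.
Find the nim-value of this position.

Row A is a plain Nim row of size 3, so its Grundy value is 3.
Grundy values for row B (subtraction set {6, 7}):
k:     0  1  2  3  4  5  6  7  8  9 10
g(k):  0  0  0  0  0  0  1  1  1  1  1
So g(10) = 1.
Grundy values for row C (subtraction set {2, 3, 4, 5}):
k:     0  1  2  3  4  5  6  7
g(k):  0  0  1  1  2  2  3  0
So g(7) = 0.
The value of a disjunctive sum is the nim-sum of the parts.
Combined value = 3 XOR 1 XOR 0 = 2.

2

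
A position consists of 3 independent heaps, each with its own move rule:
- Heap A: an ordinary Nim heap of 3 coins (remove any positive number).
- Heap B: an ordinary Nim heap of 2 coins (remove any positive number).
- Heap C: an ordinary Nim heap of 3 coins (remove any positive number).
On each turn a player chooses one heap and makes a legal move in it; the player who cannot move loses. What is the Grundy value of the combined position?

2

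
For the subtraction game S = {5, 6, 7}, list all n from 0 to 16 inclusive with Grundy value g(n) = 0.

0, 1, 2, 3, 4, 12, 13, 14, 15, 16

Grundy values for subtraction set {5, 6, 7}:
k:     0  1  2  3  4  5  6  7  8  9 10 11 12 13 14 15 16
g(k):  0  0  0  0  0  1  1  1  1  1  2  2  0  0  0  0  0
The P-positions (g = 0) in 0..16 are 0, 1, 2, 3, 4, 12, 13, 14, 15, 16.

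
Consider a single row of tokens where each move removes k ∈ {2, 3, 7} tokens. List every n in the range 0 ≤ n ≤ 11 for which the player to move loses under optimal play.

Build the Grundy sequence with g(k) = mex{g(k−s) : s ∈ {2, 3, 7}, s ≤ k}:
k:     0  1  2  3  4  5  6  7  8  9 10 11
g(k):  0  0  1  1  2  0  0  1  1  2  0  0
The P-positions (g = 0) in 0..11 are 0, 1, 5, 6, 10, 11.

0, 1, 5, 6, 10, 11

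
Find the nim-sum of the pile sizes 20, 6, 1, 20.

7

Bitwise XOR of the heap sizes:
  10100  (20)
  00110  (6)
  00001  (1)
  10100  (20)
  -----
  00111  (7)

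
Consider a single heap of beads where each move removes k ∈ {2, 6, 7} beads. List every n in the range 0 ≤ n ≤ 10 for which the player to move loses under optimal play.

0, 1, 4, 5, 9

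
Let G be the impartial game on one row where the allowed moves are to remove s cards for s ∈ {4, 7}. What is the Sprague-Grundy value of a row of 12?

0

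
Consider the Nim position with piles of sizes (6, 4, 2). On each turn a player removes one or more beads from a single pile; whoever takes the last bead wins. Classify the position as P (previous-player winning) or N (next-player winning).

Nim-sum: 6 ^ 4 ^ 2 = 0.
The nim-sum is 0, so this is a P-position: the player to move is in a losing position under optimal play.

P-position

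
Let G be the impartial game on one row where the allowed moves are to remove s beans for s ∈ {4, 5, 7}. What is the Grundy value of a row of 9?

Compute g(0), g(1), … for moves {4, 5, 7}:
g(0) = mex{} = 0
g(1) = mex{} = 0
g(2) = mex{} = 0
g(3) = mex{} = 0
g(4) = mex{0} = 1
g(5) = mex{0} = 1
g(6) = mex{0} = 1
g(7) = mex{0} = 1
g(8) = mex{0,1} = 2
g(9) = mex{0,1} = 2
So g(9) = 2.

2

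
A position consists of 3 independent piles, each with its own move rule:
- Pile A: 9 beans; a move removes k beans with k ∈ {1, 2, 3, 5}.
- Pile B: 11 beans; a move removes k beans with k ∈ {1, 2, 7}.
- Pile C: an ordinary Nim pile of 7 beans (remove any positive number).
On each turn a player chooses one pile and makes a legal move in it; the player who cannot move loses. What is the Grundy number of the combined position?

4

Grundy values for pile A (subtraction set {1, 2, 3, 5}):
g(0) = mex{} = 0
g(1) = mex{0} = 1
g(2) = mex{0,1} = 2
g(3) = mex{0,1,2} = 3
g(4) = mex{1,2,3} = 0
g(5) = mex{0,2,3} = 1
g(6) = mex{0,1,3} = 2
g(7) = mex{0,1,2} = 3
g(8) = mex{1,2,3} = 0
g(9) = mex{0,2,3} = 1
So g(9) = 1.
Build the Grundy sequence for pile B with g(k) = mex{g(k−s) : s ∈ {1, 2, 7}, s ≤ k}:
k:     0  1  2  3  4  5  6  7  8  9 10 11
g(k):  0  1  2  0  1  2  0  1  2  0  1  2
So g(11) = 2.
Pile C is a plain Nim pile of size 7, so its Grundy value is 7.
The value of a disjunctive sum is the nim-sum of the parts.
Combined value = 1 XOR 2 XOR 7 = 4.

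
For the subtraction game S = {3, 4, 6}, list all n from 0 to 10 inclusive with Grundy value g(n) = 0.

0, 1, 2, 9, 10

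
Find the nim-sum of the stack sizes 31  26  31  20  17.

31

Bitwise XOR of the heap sizes:
  11111  (31)
  11010  (26)
  11111  (31)
  10100  (20)
  10001  (17)
  -----
  11111  (31)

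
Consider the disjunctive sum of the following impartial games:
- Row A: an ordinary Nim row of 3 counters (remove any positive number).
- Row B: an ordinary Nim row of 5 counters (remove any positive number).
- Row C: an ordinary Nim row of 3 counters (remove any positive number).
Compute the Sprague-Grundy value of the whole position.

Row A is a plain Nim row of size 3, so its Grundy value is 3.
Row B is a plain Nim row of size 5, so its Grundy value is 5.
Row C is a plain Nim row of size 3, so its Grundy value is 3.
By the Sprague-Grundy theorem, the Grundy value of a sum of independent games is the XOR of the component values.
Combined value = 3 ⊕ 5 ⊕ 3 = 5.

5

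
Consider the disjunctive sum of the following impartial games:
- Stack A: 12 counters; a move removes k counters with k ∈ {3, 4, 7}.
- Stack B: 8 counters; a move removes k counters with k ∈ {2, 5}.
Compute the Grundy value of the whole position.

0

Grundy values for stack A (subtraction set {3, 4, 7}):
k:     0  1  2  3  4  5  6  7  8  9 10 11 12
g(k):  0  0  0  1  1  1  2  2  2  3  0  0  0
So g(12) = 0.
Build the Grundy sequence for stack B with g(k) = mex{g(k−s) : s ∈ {2, 5}, s ≤ k}:
k:     0  1  2  3  4  5  6  7  8
g(k):  0  0  1  1  0  2  1  0  0
So g(8) = 0.
By the Sprague-Grundy theorem, the Grundy value of a sum of independent games is the XOR of the component values.
Combined value = 0 XOR 0 = 0.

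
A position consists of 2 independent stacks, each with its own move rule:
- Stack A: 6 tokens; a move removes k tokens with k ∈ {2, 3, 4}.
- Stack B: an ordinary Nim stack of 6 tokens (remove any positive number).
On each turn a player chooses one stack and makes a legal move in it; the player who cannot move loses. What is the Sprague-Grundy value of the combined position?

6

For stack A, compute g(0), g(1), … with moves {2, 3, 4}:
k:     0  1  2  3  4  5  6
g(k):  0  0  1  1  2  2  0
So g(6) = 0.
Stack B is a plain Nim stack of size 6, so its Grundy value is 6.
The value of a disjunctive sum is the nim-sum of the parts.
Combined value = 0 ⊕ 6 = 6.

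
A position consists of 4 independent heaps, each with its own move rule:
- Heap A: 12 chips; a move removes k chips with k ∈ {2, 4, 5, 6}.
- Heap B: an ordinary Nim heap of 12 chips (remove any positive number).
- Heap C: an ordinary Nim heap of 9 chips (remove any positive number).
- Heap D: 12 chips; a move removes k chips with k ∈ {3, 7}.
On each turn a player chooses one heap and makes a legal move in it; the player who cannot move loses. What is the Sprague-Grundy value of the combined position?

For heap A, compute g(0), g(1), … with moves {2, 4, 5, 6}:
k:     0  1  2  3  4  5  6  7  8  9 10 11 12
g(k):  0  0  1  1  2  2  3  3  0  0  1  1  2
So g(12) = 2.
Heap B is a plain Nim heap of size 12, so its Grundy value is 12.
Heap C is a plain Nim heap of size 9, so its Grundy value is 9.
For heap D, compute g(0), g(1), … with moves {3, 7}:
k:     0  1  2  3  4  5  6  7  8  9 10 11 12
g(k):  0  0  0  1  1  1  0  2  2  1  0  0  0
So g(12) = 0.
By the Sprague-Grundy theorem, the Grundy value of a sum of independent games is the XOR of the component values.
Combined value = 2 XOR 12 XOR 9 XOR 0 = 7.

7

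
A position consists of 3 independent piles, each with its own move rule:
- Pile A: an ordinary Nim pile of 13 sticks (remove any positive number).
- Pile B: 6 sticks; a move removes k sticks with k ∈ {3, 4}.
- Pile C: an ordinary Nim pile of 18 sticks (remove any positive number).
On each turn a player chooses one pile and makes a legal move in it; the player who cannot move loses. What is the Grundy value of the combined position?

29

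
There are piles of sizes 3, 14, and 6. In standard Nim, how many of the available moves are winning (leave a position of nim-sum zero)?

Compute the nim-sum pairwise:
3 ⊕ 14 = 13
13 ⊕ 6 = 11
The overall nim-sum is X = 11. A pile of size p has a winning move iff p XOR X < p (reduce it to p XOR X).
  3: 3 XOR 11 = 8 ≥ 3 — no move.
  14: 14 XOR 11 = 5 < 14 — winning move (to 5).
  6: 6 XOR 11 = 13 ≥ 6 — no move.
That gives 1 winning move.

1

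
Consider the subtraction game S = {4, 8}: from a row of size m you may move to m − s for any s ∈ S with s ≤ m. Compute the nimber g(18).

1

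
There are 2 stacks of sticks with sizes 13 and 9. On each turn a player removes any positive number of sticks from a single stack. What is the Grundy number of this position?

4

Write each in binary and XOR column by column:
  1101  (13)
  1001  (9)
  ----
  0100  (4)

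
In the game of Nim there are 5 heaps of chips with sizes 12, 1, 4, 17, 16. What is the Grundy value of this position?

8

In binary:
  01100  (12)
  00001  (1)
  00100  (4)
  10001  (17)
  10000  (16)
  -----
  01000  (8)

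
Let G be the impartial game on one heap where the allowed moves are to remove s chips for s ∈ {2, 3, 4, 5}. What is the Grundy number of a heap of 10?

1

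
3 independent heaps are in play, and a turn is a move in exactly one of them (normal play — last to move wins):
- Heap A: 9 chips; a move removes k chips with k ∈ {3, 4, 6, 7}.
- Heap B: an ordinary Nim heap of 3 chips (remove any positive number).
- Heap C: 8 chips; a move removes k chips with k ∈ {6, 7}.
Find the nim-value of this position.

1

For heap A, compute g(0), g(1), … with moves {3, 4, 6, 7}:
k:     0  1  2  3  4  5  6  7  8  9
g(k):  0  0  0  1  1  1  2  2  2  3
So g(9) = 3.
Heap B is a plain Nim heap of size 3, so its Grundy value is 3.
For heap C, compute g(0), g(1), … with moves {6, 7}:
k:     0  1  2  3  4  5  6  7  8
g(k):  0  0  0  0  0  0  1  1  1
So g(8) = 1.
By the Sprague-Grundy theorem, the Grundy value of a sum of independent games is the XOR of the component values.
Combined value = 3 ⊕ 3 ⊕ 1 = 1.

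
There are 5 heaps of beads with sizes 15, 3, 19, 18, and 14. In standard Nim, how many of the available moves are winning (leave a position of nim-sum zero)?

In binary:
  01111  (15)
  00011  (3)
  10011  (19)
  10010  (18)
  01110  (14)
  -----
  00011  (3)
The overall nim-sum is X = 3. A heap of size p has a winning move iff p XOR X < p (reduce it to p XOR X).
  15: 15 XOR 3 = 12 < 15 — winning move (to 12).
  3: 3 XOR 3 = 0 < 3 — winning move (to 0).
  19: 19 XOR 3 = 16 < 19 — winning move (to 16).
  18: 18 XOR 3 = 17 < 18 — winning move (to 17).
  14: 14 XOR 3 = 13 < 14 — winning move (to 13).
That gives 5 winning moves.

5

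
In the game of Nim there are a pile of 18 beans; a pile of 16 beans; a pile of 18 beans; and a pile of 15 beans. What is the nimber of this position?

Nim-sum: 18 ⊕ 16 ⊕ 18 ⊕ 15 = 31.

31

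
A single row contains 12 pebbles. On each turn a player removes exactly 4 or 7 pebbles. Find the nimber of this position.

0

Build the Grundy sequence with g(k) = mex{g(k−s) : s ∈ {4, 7}, s ≤ k}:
g(0) = mex{} = 0
g(1) = mex{} = 0
g(2) = mex{} = 0
g(3) = mex{} = 0
g(4) = mex{0} = 1
g(5) = mex{0} = 1
g(6) = mex{0} = 1
g(7) = mex{0} = 1
g(8) = mex{0,1} = 2
g(9) = mex{0,1} = 2
g(10) = mex{0,1} = 2
g(11) = mex{1} = 0
g(12) = mex{1,2} = 0
So g(12) = 0.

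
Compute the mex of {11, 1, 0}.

The values 0, 1 are all present; 2 is the first non-negative integer missing from the set.

2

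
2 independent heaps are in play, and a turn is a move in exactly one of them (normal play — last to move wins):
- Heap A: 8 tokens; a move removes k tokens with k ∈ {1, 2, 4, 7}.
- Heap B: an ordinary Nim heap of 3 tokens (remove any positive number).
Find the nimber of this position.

1

Build the Grundy sequence for heap A with g(k) = mex{g(k−s) : s ∈ {1, 2, 4, 7}, s ≤ k}:
k:     0  1  2  3  4  5  6  7  8
g(k):  0  1  2  0  1  2  0  1  2
So g(8) = 2.
Heap B is a plain Nim heap of size 3, so its Grundy value is 3.
By the Sprague-Grundy theorem, the Grundy value of a sum of independent games is the XOR of the component values.
Combined value = 2 ⊕ 3 = 1.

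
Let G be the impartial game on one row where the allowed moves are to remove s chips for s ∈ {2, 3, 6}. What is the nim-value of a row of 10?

0

Grundy values for subtraction set {2, 3, 6}:
k:     0  1  2  3  4  5  6  7  8  9 10
g(k):  0  0  1  1  2  0  3  1  2  0  0
So g(10) = 0.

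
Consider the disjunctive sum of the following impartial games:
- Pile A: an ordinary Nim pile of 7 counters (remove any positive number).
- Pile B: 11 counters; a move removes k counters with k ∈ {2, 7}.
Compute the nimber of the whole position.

6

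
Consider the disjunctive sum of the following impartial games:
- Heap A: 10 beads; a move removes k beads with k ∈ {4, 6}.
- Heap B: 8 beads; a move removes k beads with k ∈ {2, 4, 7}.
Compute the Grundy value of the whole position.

For heap A, compute g(0), g(1), … with moves {4, 6}:
g(0) = mex{} = 0
g(1) = mex{} = 0
g(2) = mex{} = 0
g(3) = mex{} = 0
g(4) = mex{0} = 1
g(5) = mex{0} = 1
g(6) = mex{0} = 1
g(7) = mex{0} = 1
g(8) = mex{0,1} = 2
g(9) = mex{0,1} = 2
g(10) = mex{1} = 0
So g(10) = 0.
For heap B, compute g(0), g(1), … with moves {2, 4, 7}:
g(0) = mex{} = 0
g(1) = mex{} = 0
g(2) = mex{0} = 1
g(3) = mex{0} = 1
g(4) = mex{0,1} = 2
g(5) = mex{0,1} = 2
g(6) = mex{1,2} = 0
g(7) = mex{0,1,2} = 3
g(8) = mex{0,2} = 1
So g(8) = 1.
By the Sprague-Grundy theorem, the Grundy value of a sum of independent games is the XOR of the component values.
Combined value = 0 XOR 1 = 1.

1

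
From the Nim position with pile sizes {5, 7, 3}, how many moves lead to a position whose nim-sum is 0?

3

Nim-sum: 5 ⊕ 7 ⊕ 3 = 1.
The overall nim-sum is X = 1. A pile of size p has a winning move iff p XOR X < p (reduce it to p XOR X).
  5: 5 XOR 1 = 4 < 5 — winning move (to 4).
  7: 7 XOR 1 = 6 < 7 — winning move (to 6).
  3: 3 XOR 1 = 2 < 3 — winning move (to 2).
That gives 3 winning moves.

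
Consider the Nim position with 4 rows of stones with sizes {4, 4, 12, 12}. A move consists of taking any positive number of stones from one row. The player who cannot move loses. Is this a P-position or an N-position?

P-position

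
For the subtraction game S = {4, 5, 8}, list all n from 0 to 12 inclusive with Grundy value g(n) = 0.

0, 1, 2, 3, 12

Grundy values for subtraction set {4, 5, 8}:
k:     0  1  2  3  4  5  6  7  8  9 10 11 12
g(k):  0  0  0  0  1  1  1  1  2  2  2  2  0
The P-positions (g = 0) in 0..12 are 0, 1, 2, 3, 12.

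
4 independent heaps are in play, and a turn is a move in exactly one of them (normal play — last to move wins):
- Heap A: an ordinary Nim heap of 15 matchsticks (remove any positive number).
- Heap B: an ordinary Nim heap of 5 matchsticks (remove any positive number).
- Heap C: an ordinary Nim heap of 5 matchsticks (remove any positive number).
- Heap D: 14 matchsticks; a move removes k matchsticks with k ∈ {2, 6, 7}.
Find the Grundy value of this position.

Heap A is a plain Nim heap of size 15, so its Grundy value is 15.
Heap B is a plain Nim heap of size 5, so its Grundy value is 5.
Heap C is a plain Nim heap of size 5, so its Grundy value is 5.
Build the Grundy sequence for heap D with g(k) = mex{g(k−s) : s ∈ {2, 6, 7}, s ≤ k}:
k:     0  1  2  3  4  5  6  7  8  9 10 11 12 13 14
g(k):  0  0  1  1  0  0  1  1  2  0  3  1  2  0  0
So g(14) = 0.
By the Sprague-Grundy theorem, the Grundy value of a sum of independent games is the XOR of the component values.
Combined value = 15 ⊕ 5 ⊕ 5 ⊕ 0 = 15.

15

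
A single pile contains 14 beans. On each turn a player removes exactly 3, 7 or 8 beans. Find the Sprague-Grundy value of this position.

Compute g(0), g(1), … for moves {3, 7, 8}:
g(0) = mex{} = 0
g(1) = mex{} = 0
g(2) = mex{} = 0
g(3) = mex{0} = 1
g(4) = mex{0} = 1
g(5) = mex{0} = 1
g(6) = mex{1} = 0
g(7) = mex{0,1} = 2
g(8) = mex{0,1} = 2
g(9) = mex{0} = 1
g(10) = mex{0,1,2} = 3
g(11) = mex{1,2} = 0
g(12) = mex{1} = 0
g(13) = mex{0,1,3} = 2
g(14) = mex{0,2} = 1
So g(14) = 1.

1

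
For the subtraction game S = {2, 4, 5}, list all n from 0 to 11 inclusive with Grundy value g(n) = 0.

0, 1, 7, 8

Compute g(0), g(1), … for moves {2, 4, 5}:
g(0) = mex{} = 0
g(1) = mex{} = 0
g(2) = mex{0} = 1
g(3) = mex{0} = 1
g(4) = mex{0,1} = 2
g(5) = mex{0,1} = 2
g(6) = mex{0,1,2} = 3
g(7) = mex{1,2} = 0
g(8) = mex{1,2,3} = 0
g(9) = mex{0,2} = 1
g(10) = mex{0,2,3} = 1
g(11) = mex{0,1,3} = 2
The P-positions (g = 0) in 0..11 are 0, 1, 7, 8.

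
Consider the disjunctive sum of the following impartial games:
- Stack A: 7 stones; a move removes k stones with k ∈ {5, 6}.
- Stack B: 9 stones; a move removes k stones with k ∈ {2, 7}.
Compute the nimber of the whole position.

For stack A, compute g(0), g(1), … with moves {5, 6}:
k:     0  1  2  3  4  5  6  7
g(k):  0  0  0  0  0  1  1  1
So g(7) = 1.
For stack B, compute g(0), g(1), … with moves {2, 7}:
k:     0  1  2  3  4  5  6  7  8  9
g(k):  0  0  1  1  0  0  1  1  2  0
So g(9) = 0.
The value of a disjunctive sum is the nim-sum of the parts.
Combined value = 1 XOR 0 = 1.

1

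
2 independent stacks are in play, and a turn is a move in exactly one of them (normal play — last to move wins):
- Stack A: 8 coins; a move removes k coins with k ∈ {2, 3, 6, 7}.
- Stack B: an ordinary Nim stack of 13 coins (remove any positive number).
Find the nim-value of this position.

15

Build the Grundy sequence for stack A with g(k) = mex{g(k−s) : s ∈ {2, 3, 6, 7}, s ≤ k}:
g(0) = mex{} = 0
g(1) = mex{} = 0
g(2) = mex{0} = 1
g(3) = mex{0} = 1
g(4) = mex{0,1} = 2
g(5) = mex{1} = 0
g(6) = mex{0,1,2} = 3
g(7) = mex{0,2} = 1
g(8) = mex{0,1,3} = 2
So g(8) = 2.
Stack B is a plain Nim stack of size 13, so its Grundy value is 13.
The value of a disjunctive sum is the nim-sum of the parts.
Combined value = 2 XOR 13 = 15.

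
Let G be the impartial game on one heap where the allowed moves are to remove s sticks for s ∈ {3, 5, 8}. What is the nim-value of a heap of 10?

Build the Grundy sequence with g(k) = mex{g(k−s) : s ∈ {3, 5, 8}, s ≤ k}:
k:     0  1  2  3  4  5  6  7  8  9 10
g(k):  0  0  0  1  1  1  2  2  2  3  3
So g(10) = 3.

3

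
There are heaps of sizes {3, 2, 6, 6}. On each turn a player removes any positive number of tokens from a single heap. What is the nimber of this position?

1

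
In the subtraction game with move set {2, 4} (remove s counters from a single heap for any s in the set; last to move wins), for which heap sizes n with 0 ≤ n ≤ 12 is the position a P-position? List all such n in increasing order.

0, 1, 6, 7, 12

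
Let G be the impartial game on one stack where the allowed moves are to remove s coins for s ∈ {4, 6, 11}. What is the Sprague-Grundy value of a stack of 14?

1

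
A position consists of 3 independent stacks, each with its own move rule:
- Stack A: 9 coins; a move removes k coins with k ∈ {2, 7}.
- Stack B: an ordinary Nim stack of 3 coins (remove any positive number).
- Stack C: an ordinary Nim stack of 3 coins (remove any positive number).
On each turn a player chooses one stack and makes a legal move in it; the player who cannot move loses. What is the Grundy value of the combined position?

Build the Grundy sequence for stack A with g(k) = mex{g(k−s) : s ∈ {2, 7}, s ≤ k}:
k:     0  1  2  3  4  5  6  7  8  9
g(k):  0  0  1  1  0  0  1  1  2  0
So g(9) = 0.
Stack B is a plain Nim stack of size 3, so its Grundy value is 3.
Stack C is a plain Nim stack of size 3, so its Grundy value is 3.
The value of a disjunctive sum is the nim-sum of the parts.
Combined value = 0 ⊕ 3 ⊕ 3 = 0.

0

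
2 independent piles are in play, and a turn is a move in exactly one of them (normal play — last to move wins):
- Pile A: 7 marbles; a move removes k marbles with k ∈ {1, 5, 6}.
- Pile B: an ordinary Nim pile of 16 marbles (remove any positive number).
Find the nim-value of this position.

19

For pile A, compute g(0), g(1), … with moves {1, 5, 6}:
k:     0  1  2  3  4  5  6  7
g(k):  0  1  0  1  0  1  2  3
So g(7) = 3.
Pile B is a plain Nim pile of size 16, so its Grundy value is 16.
By the Sprague-Grundy theorem, the Grundy value of a sum of independent games is the XOR of the component values.
Combined value = 3 XOR 16 = 19.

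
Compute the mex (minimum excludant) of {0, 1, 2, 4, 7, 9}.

3

The values 0, 1, 2 are all present; 3 is the first non-negative integer missing from the set.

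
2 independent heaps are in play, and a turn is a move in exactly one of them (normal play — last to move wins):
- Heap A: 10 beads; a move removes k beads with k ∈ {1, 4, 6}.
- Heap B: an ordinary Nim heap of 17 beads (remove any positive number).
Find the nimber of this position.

17

For heap A, compute g(0), g(1), … with moves {1, 4, 6}:
g(0) = mex{} = 0
g(1) = mex{0} = 1
g(2) = mex{1} = 0
g(3) = mex{0} = 1
g(4) = mex{0,1} = 2
g(5) = mex{1,2} = 0
g(6) = mex{0} = 1
g(7) = mex{1} = 0
g(8) = mex{0,2} = 1
g(9) = mex{0,1} = 2
g(10) = mex{1,2} = 0
So g(10) = 0.
Heap B is a plain Nim heap of size 17, so its Grundy value is 17.
The value of a disjunctive sum is the nim-sum of the parts.
Combined value = 0 ⊕ 17 = 17.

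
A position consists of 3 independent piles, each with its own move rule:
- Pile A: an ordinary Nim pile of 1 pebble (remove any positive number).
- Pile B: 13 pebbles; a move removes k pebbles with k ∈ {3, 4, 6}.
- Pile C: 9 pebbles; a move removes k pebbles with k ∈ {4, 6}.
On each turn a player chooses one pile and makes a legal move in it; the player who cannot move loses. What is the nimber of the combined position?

2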